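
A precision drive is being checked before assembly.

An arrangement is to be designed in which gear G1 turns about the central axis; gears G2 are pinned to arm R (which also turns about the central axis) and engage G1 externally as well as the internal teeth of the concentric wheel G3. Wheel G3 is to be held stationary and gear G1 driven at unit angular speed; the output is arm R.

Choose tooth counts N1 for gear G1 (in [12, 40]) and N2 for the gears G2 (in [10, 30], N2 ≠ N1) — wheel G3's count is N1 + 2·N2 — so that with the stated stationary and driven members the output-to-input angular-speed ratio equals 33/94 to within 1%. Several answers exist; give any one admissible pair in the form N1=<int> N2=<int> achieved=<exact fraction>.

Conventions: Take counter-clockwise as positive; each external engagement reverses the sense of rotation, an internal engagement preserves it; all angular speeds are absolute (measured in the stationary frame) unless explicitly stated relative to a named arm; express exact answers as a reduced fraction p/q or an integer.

N1=33 N2=14 achieved=33/94

design class (target 33/94): planetary set
Willis with ω_ring = 0: ω_arm/ω_sun = N1/(N1+N3); set equal to 33/94  ⇒  N3/N1 = 1/(33/94) − 1 = 61/33
N3 = N1 + 2·N2  ⇒  N2/N1 = (N3/N1 − 1)/2 = (61/33 − 1)/2 = 14/33
smallest multiple with N1 ≥ 12 and N2 ≥ 10: k = 1  ⇒  N1 = 1·33 = 33, N2 = 1·14 = 14 (N1 ≤ 40, N2 ≤ 30, N2 ≠ N1 ✓), N3 = 33 + 2·14 = 61
check: N1/(N1+N3) with N1 = 33, N3 = 61 gives 33/94; |achieved − target| = 0 ≤ 33/9400 ✓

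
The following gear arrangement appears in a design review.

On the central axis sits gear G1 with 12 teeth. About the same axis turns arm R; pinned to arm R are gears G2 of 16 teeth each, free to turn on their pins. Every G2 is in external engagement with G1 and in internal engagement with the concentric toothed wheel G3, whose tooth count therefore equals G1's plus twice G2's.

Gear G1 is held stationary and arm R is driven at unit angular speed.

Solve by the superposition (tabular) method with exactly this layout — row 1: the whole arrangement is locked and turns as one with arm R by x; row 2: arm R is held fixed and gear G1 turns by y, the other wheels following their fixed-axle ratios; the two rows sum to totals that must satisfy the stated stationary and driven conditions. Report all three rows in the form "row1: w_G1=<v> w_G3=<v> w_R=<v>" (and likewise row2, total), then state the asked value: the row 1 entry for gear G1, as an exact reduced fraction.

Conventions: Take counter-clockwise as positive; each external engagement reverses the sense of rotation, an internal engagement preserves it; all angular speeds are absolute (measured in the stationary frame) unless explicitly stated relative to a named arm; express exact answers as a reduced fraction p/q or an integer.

recognized (axles ride arm R): planetary set, 12/16/44 teeth
row 1 — lock + rotate with arm: ω_sun = ω_ring = ω_arm = x
superposition row 2 [arm held]: sun y, ring −(12/44)·y, arm 0
boundary: total ω_sun = x + y = 0 and total ω_arm = x = 1  ⇒  y = -1, x = 1
row 2 ring = −(12/44)·(-1) = 3/11
totals (row 1 + row 2): sun 1 + (-1) = 0, ring 1 + 3/11 = 14/11, arm 1 + 0 = 1
asked cell (row1, sun) = 1

row1: w_G1=1 w_G3=1 w_R=1
row2: w_G1=-1 w_G3=3/11 w_R=0
total: w_G1=0 w_G3=14/11 w_R=1
asked value: 1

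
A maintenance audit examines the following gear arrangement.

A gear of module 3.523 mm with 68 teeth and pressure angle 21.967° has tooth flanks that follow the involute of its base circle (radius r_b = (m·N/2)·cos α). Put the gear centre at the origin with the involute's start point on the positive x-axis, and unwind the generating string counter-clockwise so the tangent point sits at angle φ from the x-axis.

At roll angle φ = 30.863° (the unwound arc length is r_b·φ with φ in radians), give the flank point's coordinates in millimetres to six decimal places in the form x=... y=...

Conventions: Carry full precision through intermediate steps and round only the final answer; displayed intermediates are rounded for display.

single-mesh involute tooth geometry (68T wheel at module 3.523)
pitch radius r_p = m·N/2 = 3.523·68/2 = 119.782000
base radius r_b = r_p·cos α = 119.782000·cos 21.967° = 111.085762
roll angle φ = 30.863° = 0.53866097 rad
x = r_b·(cos φ + φ·sin φ) = 126.051508
y = r_b·(sin φ − φ·cos φ) = 5.621208

x=126.051508 y=5.621208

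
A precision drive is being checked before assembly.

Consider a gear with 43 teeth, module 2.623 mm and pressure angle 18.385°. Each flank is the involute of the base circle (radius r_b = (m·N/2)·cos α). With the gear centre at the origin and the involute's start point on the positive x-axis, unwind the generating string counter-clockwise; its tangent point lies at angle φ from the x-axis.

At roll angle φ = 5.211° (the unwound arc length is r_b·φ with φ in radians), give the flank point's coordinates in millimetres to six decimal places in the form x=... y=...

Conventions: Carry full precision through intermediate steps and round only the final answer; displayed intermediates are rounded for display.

class = single-mesh tooth geometry [base-circle involute, m = 2.623, 43T]
pitch radius r_p = m·N/2 = 2.623·43/2 = 56.394500
base radius r_b = r_p·cos α = 56.394500·cos 18.385° = 53.516047
roll angle φ = 5.211° = 0.09094911 rad
x = r_b·(cos φ + φ·sin φ) = 53.736925
y = r_b·(sin φ − φ·cos φ) = 0.013409

x=53.736925 y=0.013409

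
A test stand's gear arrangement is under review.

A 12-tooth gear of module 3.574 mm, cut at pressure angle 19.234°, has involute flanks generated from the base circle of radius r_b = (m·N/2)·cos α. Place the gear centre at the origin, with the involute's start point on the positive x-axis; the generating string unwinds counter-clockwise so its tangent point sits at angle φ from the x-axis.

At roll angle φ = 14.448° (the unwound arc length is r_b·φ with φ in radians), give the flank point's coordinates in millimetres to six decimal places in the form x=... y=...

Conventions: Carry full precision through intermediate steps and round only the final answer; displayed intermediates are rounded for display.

topology: single-mesh involute geometry — m = 3.574, N = 12
pitch radius r_p = m·N/2 = 3.574·12/2 = 21.444000
base radius r_b = r_p·cos α = 21.444000·cos 19.234° = 20.247018
roll angle φ = 14.448° = 0.25216517 rad
x = r_b·(cos φ + φ·sin φ) = 20.880548
y = r_b·(sin φ − φ·cos φ) = 0.107530

x=20.880548 y=0.107530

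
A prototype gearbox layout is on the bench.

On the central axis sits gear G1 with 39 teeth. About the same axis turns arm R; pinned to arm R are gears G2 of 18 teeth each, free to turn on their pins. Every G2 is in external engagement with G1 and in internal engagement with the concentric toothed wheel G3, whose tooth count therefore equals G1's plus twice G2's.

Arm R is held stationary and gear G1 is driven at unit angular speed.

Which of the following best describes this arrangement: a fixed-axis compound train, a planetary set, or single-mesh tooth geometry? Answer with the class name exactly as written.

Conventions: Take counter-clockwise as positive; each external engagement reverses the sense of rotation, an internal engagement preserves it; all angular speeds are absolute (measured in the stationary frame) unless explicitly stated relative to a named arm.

planetary set

planetary set (39T centre, 18T on arm, 75T internal) — Willis relation
classification: planetary set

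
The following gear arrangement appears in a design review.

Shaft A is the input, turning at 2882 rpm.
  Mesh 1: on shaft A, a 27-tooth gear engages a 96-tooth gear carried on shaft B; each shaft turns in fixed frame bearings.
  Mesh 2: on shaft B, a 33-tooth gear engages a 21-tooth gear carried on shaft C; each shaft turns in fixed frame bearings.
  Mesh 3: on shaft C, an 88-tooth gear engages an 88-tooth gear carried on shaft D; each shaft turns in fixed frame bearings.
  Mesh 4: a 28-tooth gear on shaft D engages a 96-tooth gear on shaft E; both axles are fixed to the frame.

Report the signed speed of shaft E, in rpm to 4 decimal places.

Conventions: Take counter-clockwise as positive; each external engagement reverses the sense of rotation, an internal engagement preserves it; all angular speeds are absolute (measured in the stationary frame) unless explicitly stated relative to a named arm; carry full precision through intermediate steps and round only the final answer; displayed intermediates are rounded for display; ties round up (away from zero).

topology: fixed-axis compound train — 4 meshes, A→E
mesh 1 [27T→96T]: ω = 2882.0000×27/96 = 810.5625 rpm, sense flips to −
mesh 2 [33T→21T]: ω = 810.5625×33/21 = 1273.7411 rpm, sense flips to +
mesh 3 [88T→88T]: ω = 1273.7411×88/88 = 1273.7411 rpm, sense flips to −
mesh 4 [28T→96T]: ω = 1273.7411×28/96 = 371.5078 rpm, sense flips to +
signed output speed = +371.5078 rpm

+371.5078 rpm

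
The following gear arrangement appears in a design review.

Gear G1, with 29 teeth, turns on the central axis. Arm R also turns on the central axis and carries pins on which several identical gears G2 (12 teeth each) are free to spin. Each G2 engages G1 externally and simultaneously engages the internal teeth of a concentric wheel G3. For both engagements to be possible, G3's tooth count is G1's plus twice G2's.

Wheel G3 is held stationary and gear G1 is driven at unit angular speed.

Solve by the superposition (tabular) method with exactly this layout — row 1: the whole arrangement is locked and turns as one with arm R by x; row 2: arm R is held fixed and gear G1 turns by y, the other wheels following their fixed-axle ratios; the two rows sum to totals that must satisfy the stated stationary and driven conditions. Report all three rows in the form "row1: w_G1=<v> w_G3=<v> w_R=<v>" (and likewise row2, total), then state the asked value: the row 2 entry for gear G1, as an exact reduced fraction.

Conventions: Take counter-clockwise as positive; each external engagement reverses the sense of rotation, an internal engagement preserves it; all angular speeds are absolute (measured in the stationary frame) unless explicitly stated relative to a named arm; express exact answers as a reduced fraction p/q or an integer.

row1: w_G1=29/82 w_G3=29/82 w_R=29/82
row2: w_G1=53/82 w_G3=-29/82 w_R=0
total: w_G1=1 w_G3=0 w_R=29/82
asked value: 53/82

class = planetary set [G3 = 29+2·12 = 53; Willis about the carrier]
row 1: whole set turns with the arm by x
row 2: sun turns y, ring = −(29/53)·y, arm 0
boundary: total ω_ring = x − (29/53)·y = 0 and total ω_sun = x + y = 1  ⇒  y = 53/82, x = 29/82
row 2 ring = −(29/53)·53/82 = -29/82
totals (row 1 + row 2): sun 29/82 + 53/82 = 1, ring 29/82 + (-29/82) = 0, arm 29/82 + 0 = 29/82
asked cell (row2, sun) = 53/82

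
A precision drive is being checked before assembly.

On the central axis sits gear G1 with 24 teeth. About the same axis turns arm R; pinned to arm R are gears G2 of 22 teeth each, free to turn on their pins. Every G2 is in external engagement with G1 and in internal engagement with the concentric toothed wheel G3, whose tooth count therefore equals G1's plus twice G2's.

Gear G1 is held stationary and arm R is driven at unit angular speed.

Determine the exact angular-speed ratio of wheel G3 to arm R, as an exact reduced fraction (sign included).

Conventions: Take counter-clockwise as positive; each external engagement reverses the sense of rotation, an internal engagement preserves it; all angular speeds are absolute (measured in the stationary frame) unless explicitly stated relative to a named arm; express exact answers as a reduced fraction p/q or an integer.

23/17

planetary set (24T centre, 22T on arm, 68T internal) — Willis relation
ring teeth: 24 + 2·22 = 68
24(ω_sun−ω_arm) = −68(ω_ring−ω_arm),  ω_sun = 0, ω_arm = 1
ω_ring = 1 − (24/68)(0−1) = 23/17
ω_out/ω_in = 23/17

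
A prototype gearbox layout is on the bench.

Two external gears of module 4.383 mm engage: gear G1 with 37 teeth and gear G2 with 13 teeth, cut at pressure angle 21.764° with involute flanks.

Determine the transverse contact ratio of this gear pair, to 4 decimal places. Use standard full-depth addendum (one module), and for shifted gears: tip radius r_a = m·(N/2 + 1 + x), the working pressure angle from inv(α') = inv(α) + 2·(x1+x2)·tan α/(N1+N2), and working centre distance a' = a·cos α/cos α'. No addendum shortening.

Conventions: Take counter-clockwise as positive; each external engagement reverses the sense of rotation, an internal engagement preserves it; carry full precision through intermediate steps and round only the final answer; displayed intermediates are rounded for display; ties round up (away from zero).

recognized (one external pair, fixed centres): single-mesh tooth geometry, m = 4.383, N1 = 37, N2 = 13
base radii: r_b1 = 75.305643, r_b2 = 26.458739
tip radii: r_a1 = 85.468500, r_a2 = 32.872500
no profile shift: α' = α, a' = a
action lengths: √(r_a1²−r_b1²) = 40.421834, √(r_a2²−r_b2²) = 19.507341
base pitch p_b = π·m·cos α = 12.788089
CR = (40.421834 + 19.507341 − 109.575000·sin 21.76400°)/12.788089 = 1.509254
contact ratio ≈ 1.5093

1.5093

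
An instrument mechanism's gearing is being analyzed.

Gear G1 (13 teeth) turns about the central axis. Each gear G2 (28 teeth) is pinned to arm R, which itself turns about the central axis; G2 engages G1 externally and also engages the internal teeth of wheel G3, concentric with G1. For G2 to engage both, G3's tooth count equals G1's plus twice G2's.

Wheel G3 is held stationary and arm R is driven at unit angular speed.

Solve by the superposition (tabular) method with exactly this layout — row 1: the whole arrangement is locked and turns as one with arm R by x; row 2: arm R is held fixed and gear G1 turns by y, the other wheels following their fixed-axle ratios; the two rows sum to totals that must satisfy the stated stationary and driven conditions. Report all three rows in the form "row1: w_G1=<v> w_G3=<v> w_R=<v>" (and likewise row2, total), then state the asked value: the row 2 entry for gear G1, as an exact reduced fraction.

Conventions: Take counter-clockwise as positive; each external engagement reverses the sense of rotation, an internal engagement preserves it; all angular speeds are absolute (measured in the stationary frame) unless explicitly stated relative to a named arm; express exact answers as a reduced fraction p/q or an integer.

row1: w_G1=1 w_G3=1 w_R=1
row2: w_G1=69/13 w_G3=-1 w_R=0
total: w_G1=82/13 w_G3=0 w_R=1
asked value: 69/13

planetary set (13T centre, 28T on arm, 69T internal) — Willis relation
superposition row 1 [locked train]: every member turns x
row 2 (arm held, sun turns y): ω_ring = −(13/69)·y, ω_arm = 0
boundary: total ω_ring = x − (13/69)·y = 0 and total ω_arm = x = 1  ⇒  y = 69/13, x = 1
row 2 ring = −(13/69)·69/13 = -1
totals (row 1 + row 2): sun 1 + 69/13 = 82/13, ring 1 + (-1) = 0, arm 1 + 0 = 1
asked cell (row2, sun) = 69/13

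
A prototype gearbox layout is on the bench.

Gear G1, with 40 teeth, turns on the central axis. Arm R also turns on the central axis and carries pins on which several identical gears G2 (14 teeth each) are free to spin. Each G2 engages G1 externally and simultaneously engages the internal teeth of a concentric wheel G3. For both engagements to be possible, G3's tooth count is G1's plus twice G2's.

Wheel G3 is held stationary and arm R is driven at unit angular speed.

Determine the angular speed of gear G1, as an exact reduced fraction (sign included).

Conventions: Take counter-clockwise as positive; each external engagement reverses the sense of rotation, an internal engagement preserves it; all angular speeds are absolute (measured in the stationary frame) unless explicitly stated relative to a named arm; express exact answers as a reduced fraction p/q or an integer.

recognized (axles ride arm R): planetary set, 40/14/68 teeth
ring teeth: 40 + 2·14 = 68
40(ω_sun−ω_arm) = −68(ω_ring−ω_arm),  ω_ring = 0, ω_arm = 1
ω_sun = 1 − (68/40)(0−1) = 27/10
exact speed ratio = 27/10

27/10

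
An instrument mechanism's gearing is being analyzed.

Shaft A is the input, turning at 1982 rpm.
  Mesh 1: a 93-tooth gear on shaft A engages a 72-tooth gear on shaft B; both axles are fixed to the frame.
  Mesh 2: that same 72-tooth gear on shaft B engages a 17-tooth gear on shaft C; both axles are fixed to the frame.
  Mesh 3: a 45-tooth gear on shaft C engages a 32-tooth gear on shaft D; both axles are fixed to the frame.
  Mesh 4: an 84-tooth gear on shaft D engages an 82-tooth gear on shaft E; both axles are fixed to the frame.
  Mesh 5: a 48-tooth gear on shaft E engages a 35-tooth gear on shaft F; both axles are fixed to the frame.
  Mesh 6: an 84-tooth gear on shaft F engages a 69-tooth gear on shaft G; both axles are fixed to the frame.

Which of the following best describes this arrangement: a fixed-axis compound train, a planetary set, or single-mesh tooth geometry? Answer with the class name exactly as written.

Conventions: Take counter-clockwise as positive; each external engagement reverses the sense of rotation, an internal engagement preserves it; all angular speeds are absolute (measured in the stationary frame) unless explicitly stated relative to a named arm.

fixed-axis compound train

class = fixed-axis compound train [6 meshes; 6 ratios multiply, 6 sense flips]
classification: fixed-axis compound train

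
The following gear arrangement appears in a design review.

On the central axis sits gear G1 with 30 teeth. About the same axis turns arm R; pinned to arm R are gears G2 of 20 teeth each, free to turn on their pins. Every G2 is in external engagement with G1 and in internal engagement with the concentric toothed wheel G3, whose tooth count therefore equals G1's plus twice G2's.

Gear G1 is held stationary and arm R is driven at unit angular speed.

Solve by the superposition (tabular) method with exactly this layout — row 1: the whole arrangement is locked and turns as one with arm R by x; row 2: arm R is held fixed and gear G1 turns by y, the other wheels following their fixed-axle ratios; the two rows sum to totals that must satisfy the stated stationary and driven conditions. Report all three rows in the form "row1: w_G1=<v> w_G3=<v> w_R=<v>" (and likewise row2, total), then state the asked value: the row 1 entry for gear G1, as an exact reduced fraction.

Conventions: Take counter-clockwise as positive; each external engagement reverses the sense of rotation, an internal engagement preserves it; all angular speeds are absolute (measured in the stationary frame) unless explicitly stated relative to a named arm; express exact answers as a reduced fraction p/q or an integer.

class = planetary set [G3 = 30+2·20 = 70; Willis about the carrier]
row 1 (train locked, turned with arm): all members turn x
row 2 (arm held, sun turns y): ω_ring = −(30/70)·y, ω_arm = 0
boundary: total ω_sun = x + y = 0 and total ω_arm = x = 1  ⇒  y = -1, x = 1
row 2 ring = −(30/70)·(-1) = 3/7
totals (row 1 + row 2): sun 1 + (-1) = 0, ring 1 + 3/7 = 10/7, arm 1 + 0 = 1
asked cell (row1, sun) = 1

row1: w_G1=1 w_G3=1 w_R=1
row2: w_G1=-1 w_G3=3/7 w_R=0
total: w_G1=0 w_G3=10/7 w_R=1
asked value: 1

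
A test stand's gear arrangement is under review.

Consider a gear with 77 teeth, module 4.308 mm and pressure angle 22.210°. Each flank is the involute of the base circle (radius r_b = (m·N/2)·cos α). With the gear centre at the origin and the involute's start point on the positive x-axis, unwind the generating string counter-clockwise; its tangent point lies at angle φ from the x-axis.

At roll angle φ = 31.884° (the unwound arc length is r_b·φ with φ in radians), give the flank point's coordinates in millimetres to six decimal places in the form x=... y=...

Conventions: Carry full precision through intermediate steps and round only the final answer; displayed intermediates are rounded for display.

class = single-mesh tooth geometry [base-circle involute, m = 4.308, 77T]
pitch radius r_p = m·N/2 = 4.308·77/2 = 165.858000
base radius r_b = r_p·cos α = 165.858000·cos 22.210° = 153.552104
roll angle φ = 31.884° = 0.55648078 rad
x = r_b·(cos φ + φ·sin φ) = 175.518201
y = r_b·(sin φ − φ·cos φ) = 8.550197

x=175.518201 y=8.550197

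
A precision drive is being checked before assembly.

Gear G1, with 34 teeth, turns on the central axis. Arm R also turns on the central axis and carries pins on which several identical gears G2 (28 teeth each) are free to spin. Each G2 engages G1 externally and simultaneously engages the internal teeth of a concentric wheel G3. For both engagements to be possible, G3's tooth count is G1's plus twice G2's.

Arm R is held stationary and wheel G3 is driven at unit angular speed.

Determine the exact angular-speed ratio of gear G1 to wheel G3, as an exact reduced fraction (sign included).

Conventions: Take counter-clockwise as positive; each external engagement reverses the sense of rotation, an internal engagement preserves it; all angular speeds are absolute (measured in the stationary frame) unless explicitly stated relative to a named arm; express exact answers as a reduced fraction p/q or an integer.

-45/17

planetary set (34T centre, 28T on arm, 90T internal) — Willis relation
ring teeth: 34 + 2·28 = 90
34(ω_sun−ω_arm) = −90(ω_ring−ω_arm),  ω_arm = 0, ω_ring = 1
ω_sun = 0 − (90/34)(1−0) = -45/17
ω_out/ω_in = -45/17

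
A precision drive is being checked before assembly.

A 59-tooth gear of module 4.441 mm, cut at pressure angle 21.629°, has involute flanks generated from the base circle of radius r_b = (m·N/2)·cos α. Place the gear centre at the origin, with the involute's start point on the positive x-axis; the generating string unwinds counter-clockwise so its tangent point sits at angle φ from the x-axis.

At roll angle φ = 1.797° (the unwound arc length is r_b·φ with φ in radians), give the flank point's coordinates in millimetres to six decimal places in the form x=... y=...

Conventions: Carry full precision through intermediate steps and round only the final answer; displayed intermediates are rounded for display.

x=121.845010 y=0.001252

class = single-mesh tooth geometry [base-circle involute, m = 4.441, 59T]
pitch radius r_p = m·N/2 = 4.441·59/2 = 131.009500
base radius r_b = r_p·cos α = 131.009500·cos 21.629° = 121.785127
roll angle φ = 1.797° = 0.03136357 rad
x = r_b·(cos φ + φ·sin φ) = 121.845010
y = r_b·(sin φ − φ·cos φ) = 0.001252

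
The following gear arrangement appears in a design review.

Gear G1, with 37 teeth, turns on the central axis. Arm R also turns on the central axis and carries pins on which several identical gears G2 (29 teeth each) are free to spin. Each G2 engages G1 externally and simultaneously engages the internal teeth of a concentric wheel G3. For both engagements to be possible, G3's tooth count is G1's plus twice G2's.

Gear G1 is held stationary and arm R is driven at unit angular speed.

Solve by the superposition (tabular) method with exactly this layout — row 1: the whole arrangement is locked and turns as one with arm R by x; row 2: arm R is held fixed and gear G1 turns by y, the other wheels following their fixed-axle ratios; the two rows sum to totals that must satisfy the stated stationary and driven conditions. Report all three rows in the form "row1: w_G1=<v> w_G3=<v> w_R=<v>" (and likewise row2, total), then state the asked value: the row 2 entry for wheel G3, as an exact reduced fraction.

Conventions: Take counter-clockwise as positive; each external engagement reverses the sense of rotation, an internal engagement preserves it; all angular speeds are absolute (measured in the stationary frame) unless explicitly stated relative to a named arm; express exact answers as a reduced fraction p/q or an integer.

recognized (axles ride arm R): planetary set, 37/29/95 teeth
superposition row 1 [locked train]: every member turns x
superposition row 2 [arm held]: sun y, ring −(37/95)·y, arm 0
boundary: total ω_sun = x + y = 0 and total ω_arm = x = 1  ⇒  y = -1, x = 1
row 2 ring = −(37/95)·(-1) = 37/95
totals (row 1 + row 2): sun 1 + (-1) = 0, ring 1 + 37/95 = 132/95, arm 1 + 0 = 1
asked cell (row2, ring) = 37/95

row1: w_G1=1 w_G3=1 w_R=1
row2: w_G1=-1 w_G3=37/95 w_R=0
total: w_G1=0 w_G3=132/95 w_R=1
asked value: 37/95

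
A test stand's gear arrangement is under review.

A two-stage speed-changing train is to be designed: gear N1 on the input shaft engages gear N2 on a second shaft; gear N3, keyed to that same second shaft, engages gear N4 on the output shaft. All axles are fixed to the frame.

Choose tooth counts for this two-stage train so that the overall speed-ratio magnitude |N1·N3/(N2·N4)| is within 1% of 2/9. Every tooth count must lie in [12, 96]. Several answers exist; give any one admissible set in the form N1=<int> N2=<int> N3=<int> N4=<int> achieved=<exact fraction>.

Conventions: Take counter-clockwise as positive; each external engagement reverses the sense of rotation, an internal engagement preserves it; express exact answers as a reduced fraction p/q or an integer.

N1=12 N2=18 N3=12 N4=36 achieved=2/9

class = fixed-axis compound train [2-stage, 2/9 wanted]
target = 2/9 in lowest terms: an exact hit needs N1·N3 = k·2 and N2·N4 = k·9 for one integer k, every count in [12, 96]; additionally prefer no 1:1 stage (N1 ≠ N2, N3 ≠ N4)
k = 1…71: no 1:1-free in-range split of k·2 and k·9 into factor pairs; take k = 72
k = 72: N1·N3 = 144 = 12·12, N2·N4 = 648 = 18·36
achieved = 12·12/(18·36) = 2/9; |achieved − target| = 0 ≤ 1/450 ✓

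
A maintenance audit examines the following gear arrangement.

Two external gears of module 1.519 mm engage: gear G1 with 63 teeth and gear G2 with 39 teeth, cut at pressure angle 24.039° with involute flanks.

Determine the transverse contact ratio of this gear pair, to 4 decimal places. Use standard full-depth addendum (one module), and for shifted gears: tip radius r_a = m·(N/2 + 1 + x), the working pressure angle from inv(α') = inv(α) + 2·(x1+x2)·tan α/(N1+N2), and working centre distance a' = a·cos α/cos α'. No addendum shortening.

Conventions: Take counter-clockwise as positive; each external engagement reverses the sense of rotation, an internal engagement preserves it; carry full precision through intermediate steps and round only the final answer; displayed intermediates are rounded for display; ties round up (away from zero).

class = single-mesh tooth geometry [involute pair 63T × 39T, m = 1.519]
base radii: r_b1 = 43.698523, r_b2 = 27.051466
tip radii: r_a1 = 49.367500, r_a2 = 31.139500
no profile shift: α' = α, a' = a
action lengths: √(r_a1²−r_b1²) = 22.969310, √(r_a2²−r_b2²) = 15.423574
base pitch p_b = π·m·cos α = 4.358189
CR = (22.969310 + 15.423574 − 77.469000·sin 24.03900°)/4.358189 = 1.568366
contact ratio ≈ 1.5684

1.5684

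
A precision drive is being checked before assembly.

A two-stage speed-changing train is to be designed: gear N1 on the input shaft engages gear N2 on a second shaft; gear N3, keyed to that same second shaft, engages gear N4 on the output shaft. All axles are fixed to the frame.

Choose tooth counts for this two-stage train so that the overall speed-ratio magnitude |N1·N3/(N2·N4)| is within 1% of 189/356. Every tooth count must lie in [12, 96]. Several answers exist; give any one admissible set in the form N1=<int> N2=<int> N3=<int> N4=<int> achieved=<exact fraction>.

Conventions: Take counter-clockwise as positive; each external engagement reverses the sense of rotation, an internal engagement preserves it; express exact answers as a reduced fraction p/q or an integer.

N1=21 N2=12 N3=27 N4=89 achieved=189/356

design class (target 189/356): fixed-axis compound train
target = 189/356 in lowest terms: an exact hit needs N1·N3 = k·189 and N2·N4 = k·356 for one integer k, every count in [12, 96]; additionally prefer no 1:1 stage (N1 ≠ N2, N3 ≠ N4)
k = 1…2: no 1:1-free in-range split of k·189 and k·356 into factor pairs; take k = 3
k = 3: N1·N3 = 567 = 21·27, N2·N4 = 1068 = 12·89
achieved = 21·27/(12·89) = 189/356; |achieved − target| = 0 ≤ 189/35600 ✓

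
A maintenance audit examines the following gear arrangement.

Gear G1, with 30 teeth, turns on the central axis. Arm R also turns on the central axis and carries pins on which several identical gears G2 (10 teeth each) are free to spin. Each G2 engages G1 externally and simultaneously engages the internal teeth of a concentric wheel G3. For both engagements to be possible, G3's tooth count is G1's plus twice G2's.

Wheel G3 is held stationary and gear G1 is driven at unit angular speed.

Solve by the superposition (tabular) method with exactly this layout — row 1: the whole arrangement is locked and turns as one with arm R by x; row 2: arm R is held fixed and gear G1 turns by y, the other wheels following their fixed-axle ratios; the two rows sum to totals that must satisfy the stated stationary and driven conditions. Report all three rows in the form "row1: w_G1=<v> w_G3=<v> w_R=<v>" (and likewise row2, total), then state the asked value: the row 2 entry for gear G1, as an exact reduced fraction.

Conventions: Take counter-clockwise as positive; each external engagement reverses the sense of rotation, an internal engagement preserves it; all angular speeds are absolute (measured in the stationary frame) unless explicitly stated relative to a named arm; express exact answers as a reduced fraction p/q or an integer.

recognized (axles ride arm R): planetary set, 30/10/50 teeth
superposition row 1 [locked train]: every member turns x
row 2: sun turns y, ring = −(30/50)·y, arm 0
boundary: total ω_ring = x − (30/50)·y = 0 and total ω_sun = x + y = 1  ⇒  y = 5/8, x = 3/8
row 2 ring = −(30/50)·5/8 = -3/8
totals (row 1 + row 2): sun 3/8 + 5/8 = 1, ring 3/8 + (-3/8) = 0, arm 3/8 + 0 = 3/8
asked cell (row2, sun) = 5/8

row1: w_G1=3/8 w_G3=3/8 w_R=3/8
row2: w_G1=5/8 w_G3=-3/8 w_R=0
total: w_G1=1 w_G3=0 w_R=3/8
asked value: 5/8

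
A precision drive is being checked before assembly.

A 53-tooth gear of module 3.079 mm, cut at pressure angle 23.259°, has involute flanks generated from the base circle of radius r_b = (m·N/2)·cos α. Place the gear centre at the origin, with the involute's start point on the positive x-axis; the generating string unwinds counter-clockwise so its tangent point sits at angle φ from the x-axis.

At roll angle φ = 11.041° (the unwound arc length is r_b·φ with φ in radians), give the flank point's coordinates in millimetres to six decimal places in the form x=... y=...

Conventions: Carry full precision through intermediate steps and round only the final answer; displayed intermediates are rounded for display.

recognized (one wheel, involute flank): single-mesh tooth geometry, m = 3.079, N = 53
pitch radius r_p = m·N/2 = 3.079·53/2 = 81.593500
base radius r_b = r_p·cos α = 81.593500·cos 23.259° = 74.962330
roll angle φ = 11.041° = 0.19270180 rad
x = r_b·(cos φ + φ·sin φ) = 76.341261
y = r_b·(sin φ − φ·cos φ) = 0.178142

x=76.341261 y=0.178142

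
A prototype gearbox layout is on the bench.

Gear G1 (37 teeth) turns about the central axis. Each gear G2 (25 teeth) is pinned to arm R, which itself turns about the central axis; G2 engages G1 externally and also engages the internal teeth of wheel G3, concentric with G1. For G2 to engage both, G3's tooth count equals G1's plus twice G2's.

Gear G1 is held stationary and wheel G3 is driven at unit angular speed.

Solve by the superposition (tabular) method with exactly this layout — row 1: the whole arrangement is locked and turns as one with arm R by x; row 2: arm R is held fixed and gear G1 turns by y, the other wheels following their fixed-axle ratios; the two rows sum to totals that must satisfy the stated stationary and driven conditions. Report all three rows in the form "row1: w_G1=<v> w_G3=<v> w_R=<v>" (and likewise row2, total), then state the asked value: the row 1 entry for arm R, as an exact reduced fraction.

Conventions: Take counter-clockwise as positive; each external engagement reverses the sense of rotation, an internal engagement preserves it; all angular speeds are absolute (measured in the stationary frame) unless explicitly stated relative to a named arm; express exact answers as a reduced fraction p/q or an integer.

row1: w_G1=87/124 w_G3=87/124 w_R=87/124
row2: w_G1=-87/124 w_G3=37/124 w_R=0
total: w_G1=0 w_G3=1 w_R=87/124
asked value: 87/124

topology: planetary set — G1 37T / G2 25T / G3 87T, arm = carrier (Willis)
row 1 — lock + rotate with arm: ω_sun = ω_ring = ω_arm = x
row 2 — arm fixed, fixed-axis ratios: sun y, ring −(37/87)·y, arm 0
boundary: total ω_sun = x + y = 0 and total ω_ring = x − (37/87)·y = 1  ⇒  y = -87/124, x = 87/124
row 2 ring = −(37/87)·(-87/124) = 37/124
totals (row 1 + row 2): sun 87/124 + (-87/124) = 0, ring 87/124 + 37/124 = 1, arm 87/124 + 0 = 87/124
asked cell (row1, arm) = 87/124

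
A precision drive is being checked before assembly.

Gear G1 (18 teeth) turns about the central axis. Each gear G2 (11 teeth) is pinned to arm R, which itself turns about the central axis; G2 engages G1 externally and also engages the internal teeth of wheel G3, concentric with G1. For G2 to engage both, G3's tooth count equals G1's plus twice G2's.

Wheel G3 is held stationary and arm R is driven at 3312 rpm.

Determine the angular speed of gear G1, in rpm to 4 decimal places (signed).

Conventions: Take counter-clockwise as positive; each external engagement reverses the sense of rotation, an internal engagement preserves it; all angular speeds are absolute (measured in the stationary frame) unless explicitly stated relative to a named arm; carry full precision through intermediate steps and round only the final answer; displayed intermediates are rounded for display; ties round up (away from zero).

topology: planetary set — G1 18T / G2 11T / G3 40T, arm = carrier (Willis)
normalise by the input: solve with ω_arm = 1, then scale by 3312 rpm
ring teeth: 18 + 2·11 = 40
18(ω_sun−ω_arm) = −40(ω_ring−ω_arm),  ω_ring = 0, ω_arm = 1
ω_sun = 1 − (40/18)(0−1) = 29/9
scale: ω_sun = 29/9 × 3312 rpm = +10672.0000 rpm

+10672.0000 rpm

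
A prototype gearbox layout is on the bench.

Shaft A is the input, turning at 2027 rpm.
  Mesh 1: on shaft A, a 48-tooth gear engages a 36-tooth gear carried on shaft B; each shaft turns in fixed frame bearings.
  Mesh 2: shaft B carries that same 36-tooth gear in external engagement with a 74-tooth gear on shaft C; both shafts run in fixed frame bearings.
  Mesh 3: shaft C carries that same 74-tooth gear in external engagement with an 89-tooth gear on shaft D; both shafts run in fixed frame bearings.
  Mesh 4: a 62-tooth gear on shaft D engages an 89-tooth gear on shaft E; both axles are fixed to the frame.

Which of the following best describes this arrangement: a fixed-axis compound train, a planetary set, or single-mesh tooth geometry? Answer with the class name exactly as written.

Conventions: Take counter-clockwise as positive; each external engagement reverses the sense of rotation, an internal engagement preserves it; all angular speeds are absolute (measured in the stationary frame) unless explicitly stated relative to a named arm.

4-mesh fixed-axis compound train (all bearings frame-fixed)
classification: fixed-axis compound train

fixed-axis compound train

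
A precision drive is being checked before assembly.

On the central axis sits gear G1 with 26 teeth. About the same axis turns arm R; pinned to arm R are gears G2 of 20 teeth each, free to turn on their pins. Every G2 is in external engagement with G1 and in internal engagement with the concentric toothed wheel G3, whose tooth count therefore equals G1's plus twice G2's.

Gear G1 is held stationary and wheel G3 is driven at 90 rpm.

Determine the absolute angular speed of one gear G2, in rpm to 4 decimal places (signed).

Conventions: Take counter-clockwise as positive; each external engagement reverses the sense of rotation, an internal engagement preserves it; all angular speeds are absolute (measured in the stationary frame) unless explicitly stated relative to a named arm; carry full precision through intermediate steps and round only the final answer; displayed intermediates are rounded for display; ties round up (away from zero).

+148.5000 rpm

class = planetary set [G3 = 26+2·20 = 66; Willis about the carrier]
normalise by the input: solve with ω_ring = 1, then scale by 90 rpm
ring teeth: 26 + 2·20 = 66
26(ω_sun−ω_arm) = −66(ω_ring−ω_arm),  ω_sun = 0, ω_ring = 1
26(0−ω_arm) = −66(1−ω_arm)  ⇒  92·ω_arm = 66  ⇒  ω_arm = 33/46
sun–planet mesh: 26·(0−33/46) = −20·(ω_p−ω_arm)  ⇒  ω_p−ω_arm = 429/460
ω_p = 33/46 + 429/460 = 33/20
scale: ω_p = 33/20 × 90 rpm = +148.5000 rpm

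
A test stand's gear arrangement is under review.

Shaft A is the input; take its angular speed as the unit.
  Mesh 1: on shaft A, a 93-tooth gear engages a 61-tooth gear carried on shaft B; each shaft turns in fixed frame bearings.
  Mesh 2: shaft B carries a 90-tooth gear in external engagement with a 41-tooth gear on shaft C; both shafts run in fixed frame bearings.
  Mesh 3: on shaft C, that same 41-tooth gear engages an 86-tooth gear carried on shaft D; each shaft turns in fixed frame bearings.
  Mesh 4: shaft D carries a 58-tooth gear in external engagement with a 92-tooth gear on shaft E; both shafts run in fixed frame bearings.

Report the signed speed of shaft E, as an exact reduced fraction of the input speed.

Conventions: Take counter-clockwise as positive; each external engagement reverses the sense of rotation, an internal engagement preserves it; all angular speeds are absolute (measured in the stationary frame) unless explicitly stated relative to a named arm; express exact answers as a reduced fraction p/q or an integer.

4-mesh fixed-axis compound train (all bearings frame-fixed)
mesh 1 [93T→61T]: |ω|/ω_in = 1×93/61 = 93/61, sense flips to −
mesh 2 [90T→41T]: |ω|/ω_in = (93/61)×90/41 = 8370/2501, sense flips to +
mesh 3 [41T→86T]: |ω|/ω_in = (8370/2501)×41/86 = 4185/2623, sense flips to −
mesh 4 [58T→92T]: |ω|/ω_in = (4185/2623)×58/92 = 121365/120658, sense flips to +
signed output speed (× input speed) = 121365/120658

121365/120658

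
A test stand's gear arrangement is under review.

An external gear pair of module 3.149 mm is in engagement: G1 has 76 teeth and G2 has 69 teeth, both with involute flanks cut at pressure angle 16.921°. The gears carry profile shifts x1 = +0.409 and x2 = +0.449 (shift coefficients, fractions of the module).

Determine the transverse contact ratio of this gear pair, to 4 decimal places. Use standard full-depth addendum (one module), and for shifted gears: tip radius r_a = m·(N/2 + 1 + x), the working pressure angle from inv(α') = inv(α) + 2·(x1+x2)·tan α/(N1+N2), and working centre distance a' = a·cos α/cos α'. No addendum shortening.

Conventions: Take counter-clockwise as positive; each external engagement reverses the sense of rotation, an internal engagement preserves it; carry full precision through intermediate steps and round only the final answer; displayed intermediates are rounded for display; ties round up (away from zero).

1.9021

class = single-mesh tooth geometry [involute pair 76T × 69T, m = 3.149]
base radii: r_b1 = 114.481470, r_b2 = 103.937124
tip radii: r_a1 = 124.098941, r_a2 = 113.203401
inv(α') = inv(16.921°) + 2·(+0.409+0.449)·tan α/(76+69) = 0.01249679  ⇒  α' = 18.89389°
a' = a·cos α / cos α' = 228.3025·cos 16.921°/cos 18.89389° = 230.857198
action lengths: √(r_a1²−r_b1²) = 47.901360, √(r_a2²−r_b2²) = 44.856263
base pitch p_b = π·m·cos α = 9.464583
CR = (47.901360 + 44.856263 − 230.857198·sin 18.89389°)/9.464583 = 1.902066
contact ratio ≈ 1.9021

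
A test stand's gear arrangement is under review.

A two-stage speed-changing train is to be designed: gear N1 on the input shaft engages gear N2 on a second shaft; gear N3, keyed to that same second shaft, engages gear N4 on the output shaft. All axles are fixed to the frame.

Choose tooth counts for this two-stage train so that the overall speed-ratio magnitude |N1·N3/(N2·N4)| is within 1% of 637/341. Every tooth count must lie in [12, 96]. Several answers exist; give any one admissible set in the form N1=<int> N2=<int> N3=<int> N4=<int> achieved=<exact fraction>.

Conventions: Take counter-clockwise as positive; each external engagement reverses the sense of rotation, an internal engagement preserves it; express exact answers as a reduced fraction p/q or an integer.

design class (target 637/341): fixed-axis compound train
target = 637/341 in lowest terms: an exact hit needs N1·N3 = k·637 and N2·N4 = k·341 for one integer k, every count in [12, 96]; additionally prefer no 1:1 stage (N1 ≠ N2, N3 ≠ N4)
k = 1: no 1:1-free in-range split of k·637 and k·341 into factor pairs; take k = 2
k = 2: N1·N3 = 1274 = 14·91, N2·N4 = 682 = 22·31
achieved = 14·91/(22·31) = 637/341; |achieved − target| = 0 ≤ 637/34100 ✓

N1=14 N2=22 N3=91 N4=31 achieved=637/341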